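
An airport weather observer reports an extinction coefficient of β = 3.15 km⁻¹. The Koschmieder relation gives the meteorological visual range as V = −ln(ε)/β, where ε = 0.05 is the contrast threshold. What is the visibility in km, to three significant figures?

0.951 km

V = −ln(0.05) / 3.15 = 2.996 / 3.15 = 0.9510 km.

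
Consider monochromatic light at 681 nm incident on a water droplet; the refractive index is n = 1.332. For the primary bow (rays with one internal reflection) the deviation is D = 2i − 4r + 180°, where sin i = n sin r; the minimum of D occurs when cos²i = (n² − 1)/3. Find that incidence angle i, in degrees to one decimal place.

cos²i = (1.332² − 1)/3 = (1.77422 − 1)/3 = 0.25807.
cos i = 0.50801, so i = 59.469°.

59.5°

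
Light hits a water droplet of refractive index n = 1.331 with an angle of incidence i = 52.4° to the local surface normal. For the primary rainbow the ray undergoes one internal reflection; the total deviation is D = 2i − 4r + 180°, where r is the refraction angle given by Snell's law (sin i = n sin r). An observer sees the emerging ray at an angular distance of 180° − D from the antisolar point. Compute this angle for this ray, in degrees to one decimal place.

41.3°

sin r = sin 52.4° / 1.331 = 0.7923/1.331 = 0.5953; r = 36.53°.
D = 2·52.4° − 4·36.53° + 180° = 104.80° − 146.12° + 180° = 138.68°.
Angle from antisolar point = 180° − D = 41.32°.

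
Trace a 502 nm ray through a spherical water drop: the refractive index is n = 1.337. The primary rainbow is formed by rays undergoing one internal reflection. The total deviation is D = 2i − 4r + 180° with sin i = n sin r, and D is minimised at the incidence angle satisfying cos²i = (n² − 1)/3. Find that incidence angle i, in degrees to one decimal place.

59.2°

cos²i = (1.337² − 1)/3 = (1.78757 − 1)/3 = 0.26252.
cos i = 0.51237, so i = 59.178°.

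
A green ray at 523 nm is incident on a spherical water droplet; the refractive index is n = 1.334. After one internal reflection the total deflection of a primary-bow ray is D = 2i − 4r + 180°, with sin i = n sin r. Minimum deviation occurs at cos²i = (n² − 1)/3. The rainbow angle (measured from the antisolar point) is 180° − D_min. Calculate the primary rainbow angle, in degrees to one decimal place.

cos²i = (1.77956 − 1)/3 = 0.25985; i = arccos(0.50976) = 59.352°.
sin r = sin 59.352°/1.334 = 0.64492; r = 40.159°.
D_min = 2·59.352° − 4·40.159° + 180° = 138.067°.
Rainbow angle = 180° − D_min = 41.933°.

41.9°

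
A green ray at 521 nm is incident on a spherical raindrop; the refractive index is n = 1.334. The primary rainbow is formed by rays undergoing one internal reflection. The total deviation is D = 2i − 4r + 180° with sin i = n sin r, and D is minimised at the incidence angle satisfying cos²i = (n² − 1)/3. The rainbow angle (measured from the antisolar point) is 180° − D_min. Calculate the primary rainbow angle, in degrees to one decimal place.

41.9°

cos²i = (1.77956 − 1)/3 = 0.25985; i = arccos(0.50976) = 59.352°.
sin r = sin 59.352°/1.334 = 0.64492; r = 40.159°.
D_min = 2·59.352° − 4·40.159° + 180° = 138.067°.
Rainbow angle = 180° − D_min = 41.933°.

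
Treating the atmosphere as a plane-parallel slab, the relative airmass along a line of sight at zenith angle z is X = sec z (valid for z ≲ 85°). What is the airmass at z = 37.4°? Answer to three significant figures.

1.26

X = sec z = 1/cos 37.4° = 1/0.7944 = 1.2588.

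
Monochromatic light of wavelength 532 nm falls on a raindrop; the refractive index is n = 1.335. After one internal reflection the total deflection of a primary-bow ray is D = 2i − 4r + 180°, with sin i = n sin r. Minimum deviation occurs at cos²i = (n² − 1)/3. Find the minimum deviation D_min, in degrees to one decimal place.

138.2°

cos²i = (1.78222 − 1)/3 = 0.26074; i = arccos(0.51063) = 59.294°.
sin r = sin 59.294°/1.335 = 0.64405; r = 40.094°.
D_min = 2·59.294° − 4·40.094° + 180° = 138.212°.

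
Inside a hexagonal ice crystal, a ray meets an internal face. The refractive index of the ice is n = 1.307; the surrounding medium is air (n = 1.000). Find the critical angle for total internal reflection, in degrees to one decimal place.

49.9°

sin θ_c = n_air / n = 1.000 / 1.307 = 0.7651.
θ_c = arcsin(0.7651) = 49.92°.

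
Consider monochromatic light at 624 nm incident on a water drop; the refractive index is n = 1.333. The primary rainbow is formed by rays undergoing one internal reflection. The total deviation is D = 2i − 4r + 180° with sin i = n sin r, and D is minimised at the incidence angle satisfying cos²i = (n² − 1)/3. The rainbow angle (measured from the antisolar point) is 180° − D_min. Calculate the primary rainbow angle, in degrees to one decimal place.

42.1°

cos²i = (1.77689 − 1)/3 = 0.25896; i = arccos(0.50888) = 59.410°.
sin r = sin 59.410°/1.333 = 0.64579; r = 40.225°.
D_min = 2·59.410° − 4·40.225° + 180° = 137.922°.
Rainbow angle = 180° − D_min = 42.078°.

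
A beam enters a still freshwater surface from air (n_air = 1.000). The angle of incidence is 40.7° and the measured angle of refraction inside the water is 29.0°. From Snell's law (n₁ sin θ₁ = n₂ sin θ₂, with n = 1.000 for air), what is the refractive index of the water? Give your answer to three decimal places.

1.345

n = sin θ_i / sin θ_r = sin 40.7° / sin 29.0° = 0.6521 / 0.4848 = 1.3451.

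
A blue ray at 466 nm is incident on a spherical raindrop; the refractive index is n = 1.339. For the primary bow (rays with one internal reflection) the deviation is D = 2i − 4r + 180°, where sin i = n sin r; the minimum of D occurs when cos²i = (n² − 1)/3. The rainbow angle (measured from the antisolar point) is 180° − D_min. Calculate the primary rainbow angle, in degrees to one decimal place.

41.2°

cos²i = (1.79292 − 1)/3 = 0.26431; i = arccos(0.51411) = 59.062°.
sin r = sin 59.062°/1.339 = 0.64057; r = 39.834°.
D_min = 2·59.062° − 4·39.834° + 180° = 138.786°.
Rainbow angle = 180° − D_min = 41.214°.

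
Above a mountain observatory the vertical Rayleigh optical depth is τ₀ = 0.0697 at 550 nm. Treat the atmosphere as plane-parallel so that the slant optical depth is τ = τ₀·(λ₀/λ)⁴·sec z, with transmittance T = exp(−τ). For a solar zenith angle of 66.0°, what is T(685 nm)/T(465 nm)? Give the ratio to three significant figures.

1.30

Airmass: sec 66.0° = 2.4586.
τ(685 nm) = 0.0697 × (550/685)⁴ × 2.4586 = 0.0697 × 0.4156 × 2.4586 = 0.0712.
τ(465 nm) = 0.0697 × (550/465)⁴ × 2.4586 = 0.0697 × 1.9572 × 2.4586 = 0.3354.
T(685)/T(465) = exp(τ_B − τ_A) = exp(0.2642) = 1.3024.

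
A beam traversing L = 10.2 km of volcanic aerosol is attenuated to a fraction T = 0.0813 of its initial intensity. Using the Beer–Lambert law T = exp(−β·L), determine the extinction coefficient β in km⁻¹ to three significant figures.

Beer–Lambert: T = exp(−βL) ⇒ β = −ln(T)/L = −ln(0.0813)/10.2 = 2.5096/10.2 = 0.246 km⁻¹.

0.246 km⁻¹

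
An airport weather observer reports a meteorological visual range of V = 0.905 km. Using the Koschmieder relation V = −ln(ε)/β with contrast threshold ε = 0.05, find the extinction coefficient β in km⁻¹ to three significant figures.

β = −ln(0.05) / V = 2.996 / 0.905 = 3.3102 km⁻¹.

3.31 km⁻¹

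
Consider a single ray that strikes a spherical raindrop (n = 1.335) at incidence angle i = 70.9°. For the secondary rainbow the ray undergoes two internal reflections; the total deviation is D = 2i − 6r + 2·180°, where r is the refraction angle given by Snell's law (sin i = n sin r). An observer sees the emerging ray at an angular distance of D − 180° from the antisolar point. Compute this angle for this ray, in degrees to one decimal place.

sin r = sin 70.9° / 1.335 = 0.9449/1.335 = 0.7078; r = 45.06°.
D = 2·70.9° − 6·45.06° + 2·180° = 141.80° − 270.35° + 360° = 231.45°.
Angle from antisolar point = D − 180° = 51.45°.

51.4°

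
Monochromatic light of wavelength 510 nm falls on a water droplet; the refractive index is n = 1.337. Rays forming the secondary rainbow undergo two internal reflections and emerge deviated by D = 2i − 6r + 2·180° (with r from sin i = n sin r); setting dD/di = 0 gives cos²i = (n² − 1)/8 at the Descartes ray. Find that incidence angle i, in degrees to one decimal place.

cos²i = (1.337² − 1)/8 = (1.78757 − 1)/8 = 0.09845.
cos i = 0.31376, so i = 71.714°.

71.7°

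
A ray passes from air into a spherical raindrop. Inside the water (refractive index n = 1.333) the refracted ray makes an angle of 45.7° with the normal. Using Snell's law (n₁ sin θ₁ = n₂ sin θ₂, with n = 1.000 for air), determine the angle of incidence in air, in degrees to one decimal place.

72.6°

Snell: sin θ_i = n · sin θ_r = 1.333 × sin 45.7° = 1.333 × 0.7157 = 0.9540.
θ_i = arcsin(0.9540) = 72.56°.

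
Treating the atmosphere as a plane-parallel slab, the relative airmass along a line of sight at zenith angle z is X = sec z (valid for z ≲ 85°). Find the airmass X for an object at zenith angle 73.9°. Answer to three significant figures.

3.61

X = sec z = 1/cos 73.9° = 1/0.2773 = 3.6060.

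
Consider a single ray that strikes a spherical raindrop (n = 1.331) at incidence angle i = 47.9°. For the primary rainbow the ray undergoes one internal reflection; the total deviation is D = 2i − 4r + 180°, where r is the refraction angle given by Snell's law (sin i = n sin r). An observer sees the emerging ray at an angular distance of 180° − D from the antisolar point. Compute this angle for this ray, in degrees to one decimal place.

sin r = sin 47.9° / 1.331 = 0.7420/1.331 = 0.5575; r = 33.88°.
D = 2·47.9° − 4·33.88° + 180° = 95.80° − 135.52° + 180° = 140.28°.
Angle from antisolar point = 180° − D = 39.72°.

39.7°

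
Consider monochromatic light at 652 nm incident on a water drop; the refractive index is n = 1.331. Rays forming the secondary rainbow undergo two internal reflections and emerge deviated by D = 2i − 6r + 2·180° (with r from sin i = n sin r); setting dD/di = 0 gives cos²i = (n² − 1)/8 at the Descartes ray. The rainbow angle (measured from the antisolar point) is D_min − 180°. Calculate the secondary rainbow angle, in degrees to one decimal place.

cos²i = (1.77156 − 1)/8 = 0.09645; i = arccos(0.31056) = 71.907°.
sin r = sin 71.907°/1.331 = 0.71417; r = 45.575°.
D_min = 2·71.907° − 6·45.575° + 360° = 230.365°.
Rainbow angle = D_min − 180° = 50.365°.

50.4°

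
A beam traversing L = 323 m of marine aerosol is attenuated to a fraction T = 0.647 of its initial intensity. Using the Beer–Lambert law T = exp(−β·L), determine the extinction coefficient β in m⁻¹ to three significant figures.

Beer–Lambert: T = exp(−βL) ⇒ β = −ln(T)/L = −ln(0.647)/323 = 0.4354/323 = 0.001348 m⁻¹.

0.00135 m⁻¹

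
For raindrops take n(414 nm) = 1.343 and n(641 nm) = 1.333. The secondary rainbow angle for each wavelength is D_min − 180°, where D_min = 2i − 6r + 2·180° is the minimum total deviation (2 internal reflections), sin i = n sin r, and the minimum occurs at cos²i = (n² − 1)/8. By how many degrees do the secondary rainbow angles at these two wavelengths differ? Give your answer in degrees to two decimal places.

2.59°

At 414 nm (n = 1.343): cos²i = 0.10046 → i = 71.522°, r = 44.928°, D_min = 233.478°, rainbow angle = 53.478°.
At 641 nm (n = 1.333): cos²i = 0.09711 → i = 71.843°, r = 45.466°, D_min = 230.891°, rainbow angle = 50.891°.
Angular width = |53.478° − 50.891°| = 2.587°.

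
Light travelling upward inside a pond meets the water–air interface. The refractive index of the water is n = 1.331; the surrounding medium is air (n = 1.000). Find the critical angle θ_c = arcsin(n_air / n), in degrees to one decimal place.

48.7°

sin θ_c = n_air / n = 1.000 / 1.331 = 0.7513.
θ_c = arcsin(0.7513) = 48.70°.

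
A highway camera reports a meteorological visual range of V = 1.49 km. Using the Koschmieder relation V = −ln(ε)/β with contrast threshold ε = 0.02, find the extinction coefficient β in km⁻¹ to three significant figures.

β = −ln(0.02) / V = 3.912 / 1.49 = 2.6255 km⁻¹.

2.63 km⁻¹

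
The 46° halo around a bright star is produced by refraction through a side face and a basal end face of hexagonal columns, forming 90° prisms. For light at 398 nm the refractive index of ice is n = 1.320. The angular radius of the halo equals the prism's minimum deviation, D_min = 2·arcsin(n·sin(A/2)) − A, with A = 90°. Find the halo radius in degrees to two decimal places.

n·sin(A/2) = 1.320 × sin 45° = 1.320 × 0.7071 = 0.9334.
D_min = 2·arcsin(0.9334) − 90° = 2 × 68.968° − 90° = 47.936°.

47.94°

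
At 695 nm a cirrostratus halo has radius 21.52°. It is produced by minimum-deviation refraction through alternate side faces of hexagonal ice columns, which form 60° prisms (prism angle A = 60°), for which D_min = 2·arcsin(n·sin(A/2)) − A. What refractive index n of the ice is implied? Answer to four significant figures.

1.306

Rearranging: n = sin((D_min + A)/2) / sin(A/2).
(D_min + A)/2 = (21.52° + 60°)/2 = 40.760°.
n = sin 40.760° / sin 30° = 0.6529 / 0.5000 = 1.3058.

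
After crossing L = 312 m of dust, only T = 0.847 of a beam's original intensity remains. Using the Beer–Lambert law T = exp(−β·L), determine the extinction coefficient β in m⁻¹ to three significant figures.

0.000532 m⁻¹

Beer–Lambert: T = exp(−βL) ⇒ β = −ln(T)/L = −ln(0.847)/312 = 0.1661/312 = 0.0005322 m⁻¹.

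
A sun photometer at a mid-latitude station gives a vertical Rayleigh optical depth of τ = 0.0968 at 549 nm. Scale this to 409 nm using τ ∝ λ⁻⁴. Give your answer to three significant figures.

τ(409 nm) = τ(549 nm) × (549/409)⁴ = 0.0968 × (1.3423)⁴ = 0.0968 × 3.2464 = 0.3142.

0.314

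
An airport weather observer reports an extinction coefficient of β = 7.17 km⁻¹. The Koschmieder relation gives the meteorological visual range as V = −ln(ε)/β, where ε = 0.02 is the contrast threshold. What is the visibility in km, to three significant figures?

V = −ln(0.02) / 7.17 = 3.912 / 7.17 = 0.5456 km.

0.546 km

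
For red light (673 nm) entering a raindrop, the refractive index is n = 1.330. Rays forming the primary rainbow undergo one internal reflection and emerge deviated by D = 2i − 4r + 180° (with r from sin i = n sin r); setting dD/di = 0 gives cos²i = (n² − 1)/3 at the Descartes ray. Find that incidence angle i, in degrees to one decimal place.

59.6°

cos²i = (1.330² − 1)/3 = (1.76890 − 1)/3 = 0.25630.
cos i = 0.50626, so i = 59.585°.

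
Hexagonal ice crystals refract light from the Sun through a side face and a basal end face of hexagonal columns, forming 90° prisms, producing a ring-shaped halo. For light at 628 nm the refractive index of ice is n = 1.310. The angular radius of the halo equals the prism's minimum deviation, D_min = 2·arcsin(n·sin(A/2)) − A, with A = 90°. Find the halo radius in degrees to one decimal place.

45.7°

n·sin(A/2) = 1.310 × sin 45° = 1.310 × 0.7071 = 0.9263.
D_min = 2·arcsin(0.9263) − 90° = 2 × 67.867° − 90° = 45.733°.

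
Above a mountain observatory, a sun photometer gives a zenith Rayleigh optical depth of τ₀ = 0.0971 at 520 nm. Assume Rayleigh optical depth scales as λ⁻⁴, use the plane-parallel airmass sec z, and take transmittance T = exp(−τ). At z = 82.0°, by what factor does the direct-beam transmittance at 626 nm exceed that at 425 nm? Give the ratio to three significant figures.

Airmass: sec 82.0° = 7.1853.
τ(626 nm) = 0.0971 × (520/626)⁴ × 7.1853 = 0.0971 × 0.4761 × 7.1853 = 0.3322.
τ(425 nm) = 0.0971 × (520/425)⁴ × 7.1853 = 0.0971 × 2.2411 × 7.1853 = 1.5636.
T(626)/T(425) = exp(τ_B − τ_A) = exp(1.2314) = 3.4260.

3.43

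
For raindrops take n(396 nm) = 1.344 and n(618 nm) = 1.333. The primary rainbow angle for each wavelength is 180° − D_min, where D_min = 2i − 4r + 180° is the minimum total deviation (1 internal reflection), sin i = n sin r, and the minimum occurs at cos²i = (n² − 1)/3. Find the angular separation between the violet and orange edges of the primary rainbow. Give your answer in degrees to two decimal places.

1.57°

At 396 nm (n = 1.344): cos²i = 0.26878 → i = 58.772°, r = 39.512°, D_min = 139.495°, rainbow angle = 40.505°.
At 618 nm (n = 1.333): cos²i = 0.25896 → i = 59.410°, r = 40.225°, D_min = 137.922°, rainbow angle = 42.078°.
Angular width = |40.505° − 42.078°| = 1.573°.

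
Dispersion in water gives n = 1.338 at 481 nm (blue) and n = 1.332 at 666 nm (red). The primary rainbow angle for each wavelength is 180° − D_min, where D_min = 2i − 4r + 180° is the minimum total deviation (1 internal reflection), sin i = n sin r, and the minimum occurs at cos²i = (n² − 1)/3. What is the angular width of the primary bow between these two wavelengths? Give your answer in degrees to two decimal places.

At 481 nm (n = 1.338): cos²i = 0.26341 → i = 59.120°, r = 39.899°, D_min = 138.643°, rainbow angle = 41.357°.
At 666 nm (n = 1.332): cos²i = 0.25807 → i = 59.469°, r = 40.290°, D_min = 137.776°, rainbow angle = 42.224°.
Angular width = |41.357° − 42.224°| = 0.867°.

0.87°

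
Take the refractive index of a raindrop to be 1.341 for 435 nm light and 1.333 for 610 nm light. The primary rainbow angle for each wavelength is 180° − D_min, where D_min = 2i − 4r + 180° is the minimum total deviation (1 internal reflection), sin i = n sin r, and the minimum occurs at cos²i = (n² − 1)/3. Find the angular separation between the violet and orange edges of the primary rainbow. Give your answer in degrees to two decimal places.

At 435 nm (n = 1.341): cos²i = 0.26609 → i = 58.946°, r = 39.705°, D_min = 139.071°, rainbow angle = 40.929°.
At 610 nm (n = 1.333): cos²i = 0.25896 → i = 59.410°, r = 40.225°, D_min = 137.922°, rainbow angle = 42.078°.
Angular width = |40.929° − 42.078°| = 1.149°.

1.15°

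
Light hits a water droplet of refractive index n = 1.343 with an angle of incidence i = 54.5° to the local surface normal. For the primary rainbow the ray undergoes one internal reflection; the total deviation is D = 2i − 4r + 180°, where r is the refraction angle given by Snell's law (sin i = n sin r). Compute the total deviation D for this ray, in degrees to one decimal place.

139.7°

sin r = sin 54.5° / 1.343 = 0.8141/1.343 = 0.6062; r = 37.31°.
D = 2·54.5° − 4·37.31° + 180° = 109.00° − 149.26° + 180° = 139.74°.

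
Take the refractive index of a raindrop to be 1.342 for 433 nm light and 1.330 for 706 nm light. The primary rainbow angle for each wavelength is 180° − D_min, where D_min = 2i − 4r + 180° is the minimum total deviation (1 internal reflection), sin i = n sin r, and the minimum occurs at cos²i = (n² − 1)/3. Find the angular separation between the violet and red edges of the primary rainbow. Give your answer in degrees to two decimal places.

1.73°

At 433 nm (n = 1.342): cos²i = 0.26699 → i = 58.888°, r = 39.641°, D_min = 139.213°, rainbow angle = 40.787°.
At 706 nm (n = 1.330): cos²i = 0.25630 → i = 59.585°, r = 40.422°, D_min = 137.484°, rainbow angle = 42.516°.
Angular width = |40.787° − 42.516°| = 1.729°.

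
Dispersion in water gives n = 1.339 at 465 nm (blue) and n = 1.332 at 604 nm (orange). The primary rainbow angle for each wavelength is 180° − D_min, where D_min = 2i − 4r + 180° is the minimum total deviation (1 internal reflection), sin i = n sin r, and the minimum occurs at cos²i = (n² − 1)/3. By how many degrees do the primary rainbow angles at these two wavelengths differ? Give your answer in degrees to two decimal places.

1.01°

At 465 nm (n = 1.339): cos²i = 0.26431 → i = 59.062°, r = 39.834°, D_min = 138.786°, rainbow angle = 41.214°.
At 604 nm (n = 1.332): cos²i = 0.25807 → i = 59.469°, r = 40.290°, D_min = 137.776°, rainbow angle = 42.224°.
Angular width = |41.214° − 42.224°| = 1.010°.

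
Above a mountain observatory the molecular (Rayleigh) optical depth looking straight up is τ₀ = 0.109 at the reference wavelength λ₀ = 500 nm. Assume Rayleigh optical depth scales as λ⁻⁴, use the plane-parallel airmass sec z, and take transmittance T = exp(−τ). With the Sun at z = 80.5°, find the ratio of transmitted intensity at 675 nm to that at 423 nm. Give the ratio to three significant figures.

2.98

Airmass: sec 80.5° = 6.0589.
τ(675 nm) = 0.109 × (500/675)⁴ × 6.0589 = 0.109 × 0.3011 × 6.0589 = 0.1988.
τ(423 nm) = 0.109 × (500/423)⁴ × 6.0589 = 0.109 × 1.9522 × 6.0589 = 1.2892.
T(675)/T(423) = exp(τ_B − τ_A) = exp(1.0904) = 2.9755.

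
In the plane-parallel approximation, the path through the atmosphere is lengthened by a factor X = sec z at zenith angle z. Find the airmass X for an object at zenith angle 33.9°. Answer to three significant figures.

X = sec z = 1/cos 33.9° = 1/0.8300 = 1.2048.

1.20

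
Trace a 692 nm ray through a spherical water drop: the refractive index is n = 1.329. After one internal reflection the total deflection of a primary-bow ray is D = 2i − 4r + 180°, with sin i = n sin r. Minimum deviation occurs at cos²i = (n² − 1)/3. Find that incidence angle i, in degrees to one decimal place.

cos²i = (1.329² − 1)/3 = (1.76624 − 1)/3 = 0.25541.
cos i = 0.50538, so i = 59.643°.

59.6°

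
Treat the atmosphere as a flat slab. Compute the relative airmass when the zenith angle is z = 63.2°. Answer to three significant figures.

2.22

X = sec z = 1/cos 63.2° = 1/0.4509 = 2.2179.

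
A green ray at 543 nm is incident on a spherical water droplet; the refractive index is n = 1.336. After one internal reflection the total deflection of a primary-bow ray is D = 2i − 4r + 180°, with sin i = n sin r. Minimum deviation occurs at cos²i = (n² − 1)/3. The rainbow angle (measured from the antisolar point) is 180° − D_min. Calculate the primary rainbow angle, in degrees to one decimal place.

41.6°

cos²i = (1.78490 − 1)/3 = 0.26163; i = arccos(0.51150) = 59.236°.
sin r = sin 59.236°/1.336 = 0.64318; r = 40.029°.
D_min = 2·59.236° − 4·40.029° + 180° = 138.356°.
Rainbow angle = 180° − D_min = 41.644°.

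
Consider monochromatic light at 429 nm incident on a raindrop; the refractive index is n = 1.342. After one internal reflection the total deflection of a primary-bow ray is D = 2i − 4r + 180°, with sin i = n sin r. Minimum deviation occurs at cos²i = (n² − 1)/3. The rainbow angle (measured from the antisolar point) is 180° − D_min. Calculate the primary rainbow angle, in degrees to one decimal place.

cos²i = (1.80096 − 1)/3 = 0.26699; i = arccos(0.51671) = 58.888°.
sin r = sin 58.888°/1.342 = 0.63797; r = 39.641°.
D_min = 2·58.888° − 4·39.641° + 180° = 139.213°.
Rainbow angle = 180° − D_min = 40.787°.

40.8°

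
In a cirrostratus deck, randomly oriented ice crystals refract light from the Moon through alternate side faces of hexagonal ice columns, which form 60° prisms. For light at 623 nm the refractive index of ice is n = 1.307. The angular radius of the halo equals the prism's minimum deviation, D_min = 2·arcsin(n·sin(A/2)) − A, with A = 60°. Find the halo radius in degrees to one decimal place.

n·sin(A/2) = 1.307 × sin 30° = 1.307 × 0.5000 = 0.6535.
D_min = 2·arcsin(0.6535) − 60° = 2 × 40.806° − 60° = 21.612°.

21.6°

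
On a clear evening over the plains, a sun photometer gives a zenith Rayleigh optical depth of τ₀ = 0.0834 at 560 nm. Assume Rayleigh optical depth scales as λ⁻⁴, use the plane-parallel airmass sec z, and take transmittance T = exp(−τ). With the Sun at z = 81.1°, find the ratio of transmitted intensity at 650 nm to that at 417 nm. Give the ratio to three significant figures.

Airmass: sec 81.1° = 6.4637.
τ(650 nm) = 0.0834 × (560/650)⁴ × 6.4637 = 0.0834 × 0.5509 × 6.4637 = 0.2970.
τ(417 nm) = 0.0834 × (560/417)⁴ × 6.4637 = 0.0834 × 3.2524 × 6.4637 = 1.7533.
T(650)/T(417) = exp(τ_B − τ_A) = exp(1.4563) = 4.2901.

4.29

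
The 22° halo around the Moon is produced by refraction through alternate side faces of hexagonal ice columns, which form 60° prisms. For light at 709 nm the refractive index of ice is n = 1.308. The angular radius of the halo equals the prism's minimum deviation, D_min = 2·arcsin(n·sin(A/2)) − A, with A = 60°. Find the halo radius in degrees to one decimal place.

n·sin(A/2) = 1.308 × sin 30° = 1.308 × 0.5000 = 0.6540.
D_min = 2·arcsin(0.6540) − 60° = 2 × 40.844° − 60° = 21.688°.

21.7°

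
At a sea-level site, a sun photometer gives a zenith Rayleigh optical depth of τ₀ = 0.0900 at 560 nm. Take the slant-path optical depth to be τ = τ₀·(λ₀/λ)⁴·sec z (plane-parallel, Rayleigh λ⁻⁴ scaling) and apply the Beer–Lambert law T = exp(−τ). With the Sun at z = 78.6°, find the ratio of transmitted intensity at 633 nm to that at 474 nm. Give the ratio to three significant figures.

Airmass: sec 78.6° = 5.0593.
τ(633 nm) = 0.0900 × (560/633)⁴ × 5.0593 = 0.0900 × 0.6125 × 5.0593 = 0.2789.
τ(474 nm) = 0.0900 × (560/474)⁴ × 5.0593 = 0.0900 × 1.9482 × 5.0593 = 0.8871.
T(633)/T(474) = exp(τ_B − τ_A) = exp(0.6082) = 1.8371.

1.84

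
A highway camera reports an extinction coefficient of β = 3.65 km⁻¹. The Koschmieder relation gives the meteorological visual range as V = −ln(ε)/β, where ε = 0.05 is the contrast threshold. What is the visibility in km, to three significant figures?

0.821 km

V = −ln(0.05) / 3.65 = 2.996 / 3.65 = 0.8207 km.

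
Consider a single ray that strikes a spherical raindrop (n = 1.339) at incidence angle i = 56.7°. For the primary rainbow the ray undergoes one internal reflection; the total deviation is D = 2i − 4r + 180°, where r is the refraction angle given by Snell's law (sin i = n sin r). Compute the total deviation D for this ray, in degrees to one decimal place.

138.9°

sin r = sin 56.7° / 1.339 = 0.8358/1.339 = 0.6242; r = 38.62°.
D = 2·56.7° − 4·38.62° + 180° = 113.40° − 154.49° + 180° = 138.91°.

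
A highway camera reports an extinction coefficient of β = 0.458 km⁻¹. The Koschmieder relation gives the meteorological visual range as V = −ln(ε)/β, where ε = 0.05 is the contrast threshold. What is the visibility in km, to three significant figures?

6.54 km

V = −ln(0.05) / 0.458 = 2.996 / 0.458 = 6.5409 km.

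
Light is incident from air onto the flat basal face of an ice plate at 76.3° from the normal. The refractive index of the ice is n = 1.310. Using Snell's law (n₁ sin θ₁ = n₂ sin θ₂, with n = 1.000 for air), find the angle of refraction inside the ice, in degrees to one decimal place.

47.9°

Snell: sin θ_r = sin θ_i / n = sin 76.3° / 1.310 = 0.9715 / 1.310 = 0.7416.
θ_r = arcsin(0.7416) = 47.87°.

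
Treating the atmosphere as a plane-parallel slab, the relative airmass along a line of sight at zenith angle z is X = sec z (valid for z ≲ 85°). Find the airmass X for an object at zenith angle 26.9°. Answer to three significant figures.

X = sec z = 1/cos 26.9° = 1/0.8918 = 1.1213.

1.12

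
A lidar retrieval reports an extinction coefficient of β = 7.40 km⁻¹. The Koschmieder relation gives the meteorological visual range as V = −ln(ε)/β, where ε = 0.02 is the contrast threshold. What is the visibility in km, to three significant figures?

V = −ln(0.02) / 7.40 = 3.912 / 7.40 = 0.5287 km.

0.529 km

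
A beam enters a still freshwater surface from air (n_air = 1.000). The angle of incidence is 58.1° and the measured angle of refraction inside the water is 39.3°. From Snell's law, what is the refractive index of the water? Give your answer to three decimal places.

n = sin θ_i / sin θ_r = sin 58.1° / sin 39.3° = 0.8490 / 0.6334 = 1.3404.

1.340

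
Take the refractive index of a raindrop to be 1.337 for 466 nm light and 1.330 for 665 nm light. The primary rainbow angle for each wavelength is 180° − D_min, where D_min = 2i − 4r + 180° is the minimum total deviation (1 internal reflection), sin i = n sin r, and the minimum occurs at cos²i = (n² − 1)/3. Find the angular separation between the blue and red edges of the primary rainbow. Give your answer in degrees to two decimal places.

At 466 nm (n = 1.337): cos²i = 0.26252 → i = 59.178°, r = 39.964°, D_min = 138.500°, rainbow angle = 41.500°.
At 665 nm (n = 1.330): cos²i = 0.25630 → i = 59.585°, r = 40.422°, D_min = 137.484°, rainbow angle = 42.516°.
Angular width = |41.500° − 42.516°| = 1.016°.

1.02°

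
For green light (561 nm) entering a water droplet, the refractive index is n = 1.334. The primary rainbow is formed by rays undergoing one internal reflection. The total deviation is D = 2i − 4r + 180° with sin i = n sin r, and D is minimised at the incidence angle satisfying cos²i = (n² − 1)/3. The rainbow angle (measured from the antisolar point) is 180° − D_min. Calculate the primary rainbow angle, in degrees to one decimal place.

cos²i = (1.77956 − 1)/3 = 0.25985; i = arccos(0.50976) = 59.352°.
sin r = sin 59.352°/1.334 = 0.64492; r = 40.159°.
D_min = 2·59.352° − 4·40.159° + 180° = 138.067°.
Rainbow angle = 180° − D_min = 41.933°.

41.9°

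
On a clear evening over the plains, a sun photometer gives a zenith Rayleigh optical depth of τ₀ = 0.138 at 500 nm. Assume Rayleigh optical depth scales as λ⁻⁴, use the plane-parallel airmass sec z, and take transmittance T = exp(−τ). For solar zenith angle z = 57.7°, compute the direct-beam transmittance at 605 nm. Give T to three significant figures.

sec 57.7° = 1.8714.
τ = 0.138 × (500/605)⁴ × 1.8714 = 0.138 × 0.4665 × 1.8714 = 0.1205.
T = exp(−0.1205) = 0.8865.

0.886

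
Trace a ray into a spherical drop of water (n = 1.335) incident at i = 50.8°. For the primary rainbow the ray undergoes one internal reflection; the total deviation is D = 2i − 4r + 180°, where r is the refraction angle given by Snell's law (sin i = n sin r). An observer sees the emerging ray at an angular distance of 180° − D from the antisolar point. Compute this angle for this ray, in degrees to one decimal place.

sin r = sin 50.8° / 1.335 = 0.7749/1.335 = 0.5805; r = 35.48°.
D = 2·50.8° − 4·35.48° + 180° = 101.60° − 141.94° + 180° = 139.66°.
Angle from antisolar point = 180° − D = 40.34°.

40.3°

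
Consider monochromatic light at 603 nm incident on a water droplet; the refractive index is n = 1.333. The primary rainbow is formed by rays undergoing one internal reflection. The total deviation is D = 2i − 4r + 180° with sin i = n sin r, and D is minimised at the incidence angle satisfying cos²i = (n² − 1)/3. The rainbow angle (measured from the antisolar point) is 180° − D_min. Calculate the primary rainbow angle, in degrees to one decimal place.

42.1°

cos²i = (1.77689 − 1)/3 = 0.25896; i = arccos(0.50888) = 59.410°.
sin r = sin 59.410°/1.333 = 0.64579; r = 40.225°.
D_min = 2·59.410° − 4·40.225° + 180° = 137.922°.
Rainbow angle = 180° − D_min = 42.078°.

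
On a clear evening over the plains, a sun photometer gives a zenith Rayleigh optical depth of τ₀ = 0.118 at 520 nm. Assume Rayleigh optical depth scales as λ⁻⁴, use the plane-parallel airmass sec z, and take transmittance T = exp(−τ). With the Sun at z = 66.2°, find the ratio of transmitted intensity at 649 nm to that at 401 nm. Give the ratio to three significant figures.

Airmass: sec 66.2° = 2.4780.
τ(649 nm) = 0.118 × (520/649)⁴ × 2.4780 = 0.118 × 0.4121 × 2.4780 = 0.1205.
τ(401 nm) = 0.118 × (520/401)⁴ × 2.4780 = 0.118 × 2.8277 × 2.4780 = 0.8268.
T(649)/T(401) = exp(τ_B − τ_A) = exp(0.7063) = 2.0266.

2.03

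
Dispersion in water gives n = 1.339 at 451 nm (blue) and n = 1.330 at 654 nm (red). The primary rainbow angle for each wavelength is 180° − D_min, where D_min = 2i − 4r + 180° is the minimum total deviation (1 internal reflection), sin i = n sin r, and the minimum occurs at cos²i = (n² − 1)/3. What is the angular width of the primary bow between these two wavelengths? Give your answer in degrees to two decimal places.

1.30°

At 451 nm (n = 1.339): cos²i = 0.26431 → i = 59.062°, r = 39.834°, D_min = 138.786°, rainbow angle = 41.214°.
At 654 nm (n = 1.330): cos²i = 0.25630 → i = 59.585°, r = 40.422°, D_min = 137.484°, rainbow angle = 42.516°.
Angular width = |41.214° − 42.516°| = 1.303°.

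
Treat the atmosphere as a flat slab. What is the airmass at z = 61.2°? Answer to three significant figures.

X = sec z = 1/cos 61.2° = 1/0.4818 = 2.0757.

2.08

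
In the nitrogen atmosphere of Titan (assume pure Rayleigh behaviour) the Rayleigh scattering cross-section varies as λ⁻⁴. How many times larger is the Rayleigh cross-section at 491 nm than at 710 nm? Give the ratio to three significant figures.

4.37

Rayleigh scattering ∝ λ⁻⁴, so the ratio of coefficients is the inverse fourth power of the wavelength ratio.
σ(491)/σ(710) = (710/491)⁴ = (1.4460)⁴ = 4.372.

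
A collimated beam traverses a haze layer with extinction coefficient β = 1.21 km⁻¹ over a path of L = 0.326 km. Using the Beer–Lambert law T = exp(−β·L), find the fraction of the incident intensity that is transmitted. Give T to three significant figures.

τ = β·L = 1.21 × 0.326 = 0.3945.
T = exp(−0.3945) = 0.6740.

0.674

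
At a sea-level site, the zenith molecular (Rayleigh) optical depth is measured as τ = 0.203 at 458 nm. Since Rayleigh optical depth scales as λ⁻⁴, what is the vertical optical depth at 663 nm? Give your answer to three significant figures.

τ(663 nm) = τ(458 nm) × (458/663)⁴ = 0.203 × (0.6908)⁴ = 0.203 × 0.2277 = 0.0462.

0.0462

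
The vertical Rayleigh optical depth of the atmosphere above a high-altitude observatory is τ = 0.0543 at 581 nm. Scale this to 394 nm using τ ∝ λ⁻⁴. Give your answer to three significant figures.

τ(394 nm) = τ(581 nm) × (581/394)⁴ = 0.0543 × (1.4746)⁴ = 0.0543 × 4.7285 = 0.2568.

0.257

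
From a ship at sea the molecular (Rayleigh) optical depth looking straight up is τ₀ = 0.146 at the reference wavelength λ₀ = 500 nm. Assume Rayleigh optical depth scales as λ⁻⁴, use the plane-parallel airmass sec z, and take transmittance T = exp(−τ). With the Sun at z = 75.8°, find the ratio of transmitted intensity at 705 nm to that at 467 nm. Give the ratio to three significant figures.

1.88

Airmass: sec 75.8° = 4.0765.
τ(705 nm) = 0.146 × (500/705)⁴ × 4.0765 = 0.146 × 0.2530 × 4.0765 = 0.1506.
τ(467 nm) = 0.146 × (500/467)⁴ × 4.0765 = 0.146 × 1.3141 × 4.0765 = 0.7821.
T(705)/T(467) = exp(τ_B − τ_A) = exp(0.6315) = 1.8804.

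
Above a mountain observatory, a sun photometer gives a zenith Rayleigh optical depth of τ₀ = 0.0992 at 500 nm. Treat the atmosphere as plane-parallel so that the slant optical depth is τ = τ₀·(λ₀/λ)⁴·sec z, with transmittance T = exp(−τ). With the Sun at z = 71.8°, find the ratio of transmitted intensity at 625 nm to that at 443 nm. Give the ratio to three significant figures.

1.47

Airmass: sec 71.8° = 3.2017.
τ(625 nm) = 0.0992 × (500/625)⁴ × 3.2017 = 0.0992 × 0.4096 × 3.2017 = 0.1301.
τ(443 nm) = 0.0992 × (500/443)⁴ × 3.2017 = 0.0992 × 1.6228 × 3.2017 = 0.5154.
T(625)/T(443) = exp(τ_B − τ_A) = exp(0.3853) = 1.4701.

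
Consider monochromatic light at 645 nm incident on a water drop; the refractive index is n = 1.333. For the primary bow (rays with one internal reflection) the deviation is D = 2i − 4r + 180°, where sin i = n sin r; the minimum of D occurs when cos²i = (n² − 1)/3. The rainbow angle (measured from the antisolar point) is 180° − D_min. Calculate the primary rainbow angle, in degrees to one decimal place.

cos²i = (1.77689 − 1)/3 = 0.25896; i = arccos(0.50888) = 59.410°.
sin r = sin 59.410°/1.333 = 0.64579; r = 40.225°.
D_min = 2·59.410° − 4·40.225° + 180° = 137.922°.
Rainbow angle = 180° − D_min = 42.078°.

42.1°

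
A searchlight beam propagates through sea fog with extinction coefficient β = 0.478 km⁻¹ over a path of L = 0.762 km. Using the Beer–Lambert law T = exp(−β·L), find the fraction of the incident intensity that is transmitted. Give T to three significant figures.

0.695

τ = β·L = 0.478 × 0.762 = 0.3642.
T = exp(−0.3642) = 0.6947.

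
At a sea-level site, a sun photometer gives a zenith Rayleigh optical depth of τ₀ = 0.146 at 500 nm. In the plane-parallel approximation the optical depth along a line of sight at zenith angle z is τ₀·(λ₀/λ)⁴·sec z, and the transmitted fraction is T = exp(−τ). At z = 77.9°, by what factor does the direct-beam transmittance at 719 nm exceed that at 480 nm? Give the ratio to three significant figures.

1.93

Airmass: sec 77.9° = 4.7706.
τ(719 nm) = 0.146 × (500/719)⁴ × 4.7706 = 0.146 × 0.2339 × 4.7706 = 0.1629.
τ(480 nm) = 0.146 × (500/480)⁴ × 4.7706 = 0.146 × 1.1774 × 4.7706 = 0.8200.
T(719)/T(480) = exp(τ_B − τ_A) = exp(0.6572) = 1.9293.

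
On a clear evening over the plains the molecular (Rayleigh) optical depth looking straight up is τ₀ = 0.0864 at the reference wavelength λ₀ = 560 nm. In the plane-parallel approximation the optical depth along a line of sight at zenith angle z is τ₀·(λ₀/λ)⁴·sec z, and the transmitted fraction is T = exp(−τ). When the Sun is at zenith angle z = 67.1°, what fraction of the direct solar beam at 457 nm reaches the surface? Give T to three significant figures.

0.606

sec 67.1° = 2.5699.
τ = 0.0864 × (560/457)⁴ × 2.5699 = 0.0864 × 2.2547 × 2.5699 = 0.5006.
T = exp(−0.5006) = 0.6062.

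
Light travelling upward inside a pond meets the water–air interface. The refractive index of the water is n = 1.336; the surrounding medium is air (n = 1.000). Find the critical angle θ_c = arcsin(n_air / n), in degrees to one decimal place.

sin θ_c = n_air / n = 1.000 / 1.336 = 0.7485.
θ_c = arcsin(0.7485) = 48.46°.

48.5°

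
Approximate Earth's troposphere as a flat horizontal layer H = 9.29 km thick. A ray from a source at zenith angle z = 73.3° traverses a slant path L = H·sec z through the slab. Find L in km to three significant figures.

sec z = 1/cos 73.3° = 3.4799.
L = 9.29 × 3.4799 = 32.329 km.

32.3 km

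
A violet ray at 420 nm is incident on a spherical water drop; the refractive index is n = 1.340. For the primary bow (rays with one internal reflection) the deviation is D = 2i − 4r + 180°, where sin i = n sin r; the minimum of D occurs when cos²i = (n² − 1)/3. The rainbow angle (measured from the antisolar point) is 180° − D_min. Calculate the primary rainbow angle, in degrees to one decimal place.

cos²i = (1.79560 − 1)/3 = 0.26520; i = arccos(0.51498) = 59.004°.
sin r = sin 59.004°/1.340 = 0.63971; r = 39.770°.
D_min = 2·59.004° − 4·39.770° + 180° = 138.929°.
Rainbow angle = 180° − D_min = 41.071°.

41.1°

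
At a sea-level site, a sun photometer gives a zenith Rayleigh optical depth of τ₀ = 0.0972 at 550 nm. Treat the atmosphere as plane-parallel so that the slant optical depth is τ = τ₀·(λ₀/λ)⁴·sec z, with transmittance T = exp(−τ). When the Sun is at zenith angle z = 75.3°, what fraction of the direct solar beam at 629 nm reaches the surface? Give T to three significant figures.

sec 75.3° = 3.9408.
τ = 0.0972 × (550/629)⁴ × 3.9408 = 0.0972 × 0.5846 × 3.9408 = 0.2239.
T = exp(−0.2239) = 0.7994.

0.799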